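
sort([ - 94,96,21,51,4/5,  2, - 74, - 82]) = [ - 94, - 82, - 74,4/5, 2, 21,51,96]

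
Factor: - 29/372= - 2^ ( - 2)* 3^( - 1)*29^1 *31^( - 1)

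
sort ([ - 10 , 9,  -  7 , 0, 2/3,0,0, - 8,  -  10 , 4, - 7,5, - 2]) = [ -10, - 10, - 8, - 7, - 7,-2 , 0,0 , 0, 2/3,4, 5,9]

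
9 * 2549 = 22941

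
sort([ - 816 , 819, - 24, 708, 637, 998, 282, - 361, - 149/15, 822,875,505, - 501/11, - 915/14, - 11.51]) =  [ -816, - 361, - 915/14, - 501/11, - 24,  -  11.51, - 149/15,  282, 505, 637, 708,819,822,875,998 ]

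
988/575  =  988/575= 1.72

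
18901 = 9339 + 9562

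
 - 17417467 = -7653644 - 9763823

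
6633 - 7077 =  - 444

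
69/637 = 69/637 = 0.11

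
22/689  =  22/689 = 0.03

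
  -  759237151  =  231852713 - 991089864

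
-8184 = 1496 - 9680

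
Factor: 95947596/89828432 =2^(  -  2 )* 3^2*23^ (-2) *53^1*10613^ (  -  1) * 50287^1=23986899/22457108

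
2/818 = 1/409=0.00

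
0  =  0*818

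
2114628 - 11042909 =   -  8928281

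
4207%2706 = 1501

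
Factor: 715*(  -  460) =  - 2^2*5^2*11^1*13^1*23^1 = - 328900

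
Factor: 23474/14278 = 97/59 = 59^( - 1)*97^1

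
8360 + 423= 8783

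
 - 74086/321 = -74086/321 = - 230.80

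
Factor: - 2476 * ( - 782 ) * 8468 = 16396012576= 2^5 * 17^1 * 23^1*29^1*73^1 * 619^1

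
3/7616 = 3/7616 = 0.00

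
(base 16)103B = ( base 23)7JF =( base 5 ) 113110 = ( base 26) 63L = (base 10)4155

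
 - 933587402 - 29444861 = - 963032263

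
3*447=1341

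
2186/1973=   2186/1973 = 1.11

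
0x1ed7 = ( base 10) 7895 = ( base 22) g6j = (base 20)JEF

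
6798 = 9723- 2925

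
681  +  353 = 1034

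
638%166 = 140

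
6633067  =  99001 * 67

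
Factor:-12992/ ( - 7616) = 17^(-1)*29^1 = 29/17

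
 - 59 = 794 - 853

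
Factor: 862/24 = 431/12 = 2^( - 2)*3^ (- 1)*431^1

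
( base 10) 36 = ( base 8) 44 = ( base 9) 40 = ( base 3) 1100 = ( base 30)16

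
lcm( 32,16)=32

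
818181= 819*999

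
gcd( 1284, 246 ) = 6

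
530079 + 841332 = 1371411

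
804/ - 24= - 67/2 = - 33.50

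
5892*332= 1956144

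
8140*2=16280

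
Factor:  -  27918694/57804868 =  - 2^(-1)*11^ ( - 1) * 883^1*15809^1*1313747^(- 1 ) = -13959347/28902434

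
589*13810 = 8134090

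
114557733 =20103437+94454296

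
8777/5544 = 8777/5544 = 1.58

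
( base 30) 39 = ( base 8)143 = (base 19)54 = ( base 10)99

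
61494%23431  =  14632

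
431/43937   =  431/43937 = 0.01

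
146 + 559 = 705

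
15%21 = 15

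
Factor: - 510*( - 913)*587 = 2^1*3^1* 5^1*11^1 *17^1*83^1*587^1 = 273324810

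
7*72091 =504637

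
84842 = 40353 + 44489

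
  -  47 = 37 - 84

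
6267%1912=531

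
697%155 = 77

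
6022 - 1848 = 4174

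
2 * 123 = 246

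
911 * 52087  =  47451257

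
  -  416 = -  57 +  - 359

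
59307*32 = 1897824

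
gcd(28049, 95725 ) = 7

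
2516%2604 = 2516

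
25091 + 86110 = 111201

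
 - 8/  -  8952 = 1/1119 = 0.00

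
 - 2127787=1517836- 3645623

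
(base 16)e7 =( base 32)77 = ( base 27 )8F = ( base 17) da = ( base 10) 231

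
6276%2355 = 1566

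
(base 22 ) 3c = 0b1001110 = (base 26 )30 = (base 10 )78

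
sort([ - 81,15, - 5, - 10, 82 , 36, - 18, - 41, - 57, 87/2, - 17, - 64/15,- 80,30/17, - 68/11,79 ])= [ - 81  , - 80,- 57 , - 41, - 18, - 17, - 10, - 68/11 , - 5, - 64/15,30/17,15,36,87/2, 79,82]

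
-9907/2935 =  - 9907/2935 = - 3.38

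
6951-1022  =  5929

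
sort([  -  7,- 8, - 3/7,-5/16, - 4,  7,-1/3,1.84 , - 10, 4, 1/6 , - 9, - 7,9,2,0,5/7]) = [ - 10, - 9, - 8, - 7, - 7, - 4, - 3/7, - 1/3, - 5/16,0 , 1/6,  5/7 , 1.84,2,4,  7 , 9]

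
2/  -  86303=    - 1 + 86301/86303= - 0.00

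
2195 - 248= 1947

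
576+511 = 1087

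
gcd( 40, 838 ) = 2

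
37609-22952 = 14657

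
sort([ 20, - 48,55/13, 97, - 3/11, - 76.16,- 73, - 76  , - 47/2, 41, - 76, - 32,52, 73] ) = [ - 76.16, - 76, - 76,-73, - 48, - 32, - 47/2, - 3/11,  55/13, 20,41, 52 , 73, 97] 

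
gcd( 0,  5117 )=5117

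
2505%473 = 140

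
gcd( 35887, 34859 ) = 1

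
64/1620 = 16/405  =  0.04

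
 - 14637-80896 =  - 95533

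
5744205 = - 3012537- - 8756742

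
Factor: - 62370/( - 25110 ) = 7^1*11^1 * 31^ ( -1) = 77/31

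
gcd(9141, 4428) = 3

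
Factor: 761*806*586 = 359432476 =2^2*13^1*31^1*  293^1*761^1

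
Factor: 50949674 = 2^1*25474837^1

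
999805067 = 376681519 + 623123548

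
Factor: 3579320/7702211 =2^3 * 5^1 * 11^( - 1)*43^1*2081^1*700201^(-1) 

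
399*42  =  16758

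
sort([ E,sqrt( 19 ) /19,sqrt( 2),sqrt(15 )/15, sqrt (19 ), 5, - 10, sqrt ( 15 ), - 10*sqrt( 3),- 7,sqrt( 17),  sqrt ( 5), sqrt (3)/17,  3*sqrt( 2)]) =[-10*sqrt(3), - 10, - 7,sqrt( 3 )/17, sqrt( 19)/19,sqrt( 15)/15 , sqrt( 2),sqrt( 5 )  ,  E,sqrt ( 15 ) , sqrt(17), 3*sqrt( 2),sqrt( 19 ),5 ]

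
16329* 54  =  881766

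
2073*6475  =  13422675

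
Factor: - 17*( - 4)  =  2^2*17^1 = 68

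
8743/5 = 1748 + 3/5 = 1748.60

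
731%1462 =731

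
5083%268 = 259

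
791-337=454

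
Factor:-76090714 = -2^1*7^1 * 977^1*5563^1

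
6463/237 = 27 + 64/237 = 27.27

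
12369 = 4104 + 8265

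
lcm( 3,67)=201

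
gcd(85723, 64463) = 1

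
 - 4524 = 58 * (-78 ) 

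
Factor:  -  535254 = - 2^1*3^1 * 89209^1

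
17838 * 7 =124866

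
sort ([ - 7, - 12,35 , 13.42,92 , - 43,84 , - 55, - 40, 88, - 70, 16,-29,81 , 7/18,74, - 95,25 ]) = [ - 95, - 70,-55,- 43,-40,-29,  -  12, - 7,7/18, 13.42,16, 25,35, 74,81, 84,  88, 92 ]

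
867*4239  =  3675213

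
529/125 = 4 + 29/125 =4.23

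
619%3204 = 619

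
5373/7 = 767 + 4/7 = 767.57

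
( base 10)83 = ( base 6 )215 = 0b1010011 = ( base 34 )2f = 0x53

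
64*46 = 2944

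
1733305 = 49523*35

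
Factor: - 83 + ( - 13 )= -2^5*3^1=- 96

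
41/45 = 41/45 = 0.91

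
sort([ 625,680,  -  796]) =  [ - 796, 625,680]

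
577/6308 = 577/6308 = 0.09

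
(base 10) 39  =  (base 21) 1i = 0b100111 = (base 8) 47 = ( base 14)2B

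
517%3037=517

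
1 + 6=7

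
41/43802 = 41/43802 =0.00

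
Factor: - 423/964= - 2^( - 2)*3^2*47^1*241^( -1)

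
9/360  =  1/40 = 0.03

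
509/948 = 509/948  =  0.54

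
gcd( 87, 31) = 1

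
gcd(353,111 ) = 1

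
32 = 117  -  85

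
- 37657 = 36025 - 73682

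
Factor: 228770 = 2^1*5^1*22877^1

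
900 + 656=1556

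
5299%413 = 343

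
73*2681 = 195713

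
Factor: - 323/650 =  - 2^( - 1)*5^( - 2)*13^ (- 1) * 17^1*19^1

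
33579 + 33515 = 67094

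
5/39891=5/39891 = 0.00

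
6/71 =6/71 = 0.08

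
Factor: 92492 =2^2*19^1*1217^1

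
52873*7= 370111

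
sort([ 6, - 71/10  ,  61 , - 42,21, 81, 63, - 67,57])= [ - 67, - 42, - 71/10,6, 21, 57, 61,  63,81]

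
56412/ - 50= -28206/25 =- 1128.24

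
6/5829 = 2/1943 =0.00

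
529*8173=4323517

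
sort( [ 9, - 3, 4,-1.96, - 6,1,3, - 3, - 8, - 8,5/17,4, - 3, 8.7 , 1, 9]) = [  -  8,-8 , - 6, - 3, - 3, - 3, - 1.96,5/17, 1,  1,3 , 4,  4,8.7 , 9, 9]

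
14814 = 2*7407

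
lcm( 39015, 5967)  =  507195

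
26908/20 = 6727/5  =  1345.40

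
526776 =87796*6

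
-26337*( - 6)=158022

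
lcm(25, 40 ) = 200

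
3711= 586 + 3125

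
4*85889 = 343556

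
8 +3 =11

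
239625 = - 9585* ( -25)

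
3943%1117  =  592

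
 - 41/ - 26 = 1+15/26 = 1.58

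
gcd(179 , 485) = 1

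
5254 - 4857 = 397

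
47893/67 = 714 + 55/67 = 714.82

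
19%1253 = 19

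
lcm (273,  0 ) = 0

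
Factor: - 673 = - 673^1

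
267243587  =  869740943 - 602497356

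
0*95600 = 0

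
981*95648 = 93830688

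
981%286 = 123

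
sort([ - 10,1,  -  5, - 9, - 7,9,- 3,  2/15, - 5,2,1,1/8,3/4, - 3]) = [ - 10, - 9 ,- 7, - 5,  -  5 , - 3, - 3,1/8, 2/15,  3/4,1,1, 2,9] 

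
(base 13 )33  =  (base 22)1K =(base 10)42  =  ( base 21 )20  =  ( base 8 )52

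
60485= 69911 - 9426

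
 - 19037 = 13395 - 32432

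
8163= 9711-1548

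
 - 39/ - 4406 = 39/4406 = 0.01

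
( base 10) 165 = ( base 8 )245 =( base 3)20010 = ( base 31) 5A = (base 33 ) 50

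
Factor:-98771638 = -2^1 *7^1*7055117^1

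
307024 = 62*4952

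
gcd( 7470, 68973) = 249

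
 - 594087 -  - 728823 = 134736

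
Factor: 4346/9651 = 2^1 * 3^ ( - 1 )*41^1*53^1*3217^( - 1 ) 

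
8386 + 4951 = 13337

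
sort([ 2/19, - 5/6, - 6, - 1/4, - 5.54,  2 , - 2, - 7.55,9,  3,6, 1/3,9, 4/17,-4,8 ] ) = [ - 7.55, - 6, - 5.54, - 4,-2, - 5/6, -1/4,  2/19,  4/17,1/3, 2, 3, 6 , 8,  9, 9]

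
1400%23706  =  1400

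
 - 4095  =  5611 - 9706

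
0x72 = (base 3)11020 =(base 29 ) 3R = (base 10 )114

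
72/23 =72/23 = 3.13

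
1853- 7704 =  - 5851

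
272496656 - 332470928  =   - 59974272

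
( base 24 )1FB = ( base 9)1262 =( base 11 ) 791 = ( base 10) 947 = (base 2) 1110110011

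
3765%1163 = 276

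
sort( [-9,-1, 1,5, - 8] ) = [  -  9,  -  8, - 1, 1,5 ] 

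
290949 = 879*331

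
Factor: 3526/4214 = 41/49 = 7^(-2)*41^1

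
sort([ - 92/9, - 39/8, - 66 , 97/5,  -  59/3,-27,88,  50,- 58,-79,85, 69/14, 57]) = [ - 79,-66, - 58, - 27, - 59/3, - 92/9, - 39/8, 69/14,97/5,50, 57,85, 88 ] 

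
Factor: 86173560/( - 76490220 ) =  - 1436226/1274837=   - 2^1 * 3^1 * 11^1*47^1*173^( - 1 )* 463^1*7369^( - 1)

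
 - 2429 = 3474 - 5903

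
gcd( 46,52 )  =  2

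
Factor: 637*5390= 3433430 = 2^1 * 5^1*7^4*11^1*13^1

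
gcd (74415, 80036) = 11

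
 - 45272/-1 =45272/1 = 45272.00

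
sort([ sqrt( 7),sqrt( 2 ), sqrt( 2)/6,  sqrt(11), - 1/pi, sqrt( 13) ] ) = [ - 1/pi,sqrt( 2 ) /6, sqrt(2 ), sqrt(7 ),sqrt( 11),sqrt( 13 ) ] 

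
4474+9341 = 13815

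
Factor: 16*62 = 992=   2^5*31^1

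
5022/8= 2511/4 = 627.75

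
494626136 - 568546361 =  - 73920225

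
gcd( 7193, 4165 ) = 1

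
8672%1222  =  118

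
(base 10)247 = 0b11110111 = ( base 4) 3313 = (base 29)8f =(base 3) 100011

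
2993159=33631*89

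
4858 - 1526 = 3332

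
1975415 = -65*( - 30391 ) 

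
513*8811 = 4520043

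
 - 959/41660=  - 1 + 40701/41660 = - 0.02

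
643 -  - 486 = 1129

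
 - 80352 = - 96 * 837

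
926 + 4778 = 5704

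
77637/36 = 25879/12 = 2156.58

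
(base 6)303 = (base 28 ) 3R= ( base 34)39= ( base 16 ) 6F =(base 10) 111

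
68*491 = 33388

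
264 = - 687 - - 951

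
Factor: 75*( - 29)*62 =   -  2^1*3^1* 5^2*29^1*31^1 = - 134850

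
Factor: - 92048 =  - 2^4*11^1*523^1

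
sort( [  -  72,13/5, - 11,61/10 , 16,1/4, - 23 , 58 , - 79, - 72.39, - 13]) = [ - 79,-72.39,-72, - 23, - 13, - 11,1/4,13/5  ,  61/10, 16,58]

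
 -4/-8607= 4/8607 = 0.00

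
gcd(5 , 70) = 5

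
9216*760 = 7004160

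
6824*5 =34120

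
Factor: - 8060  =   - 2^2 *5^1*13^1* 31^1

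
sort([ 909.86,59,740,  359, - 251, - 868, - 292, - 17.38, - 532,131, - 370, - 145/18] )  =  [ - 868, - 532 , - 370, - 292, -251,  -  17.38, - 145/18,59,131, 359 , 740,909.86]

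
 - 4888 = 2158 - 7046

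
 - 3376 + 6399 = 3023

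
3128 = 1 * 3128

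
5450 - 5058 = 392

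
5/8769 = 5/8769= 0.00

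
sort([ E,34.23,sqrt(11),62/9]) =[E, sqrt( 11 ), 62/9, 34.23 ] 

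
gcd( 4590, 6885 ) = 2295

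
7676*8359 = 64163684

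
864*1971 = 1702944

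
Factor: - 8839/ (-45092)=2^( - 2 )*8839^1*11273^( -1)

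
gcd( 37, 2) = 1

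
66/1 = 66 = 66.00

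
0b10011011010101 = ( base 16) 26d5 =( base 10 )9941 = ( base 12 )5905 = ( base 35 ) 841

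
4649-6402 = - 1753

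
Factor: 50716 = 2^2*31^1 * 409^1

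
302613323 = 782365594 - 479752271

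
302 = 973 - 671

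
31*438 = 13578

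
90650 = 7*12950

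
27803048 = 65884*422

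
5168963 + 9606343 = 14775306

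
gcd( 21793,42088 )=1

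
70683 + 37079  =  107762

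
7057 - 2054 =5003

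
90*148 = 13320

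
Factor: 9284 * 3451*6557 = 2^2 * 7^1*11^1*17^1 * 29^1 * 79^1  *  83^1 * 211^1  =  210080273788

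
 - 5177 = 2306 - 7483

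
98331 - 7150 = 91181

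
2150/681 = 2150/681 = 3.16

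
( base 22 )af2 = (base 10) 5172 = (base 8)12064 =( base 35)47R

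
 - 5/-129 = 5/129 = 0.04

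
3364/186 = 1682/93= 18.09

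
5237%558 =215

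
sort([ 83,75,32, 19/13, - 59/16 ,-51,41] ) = [ - 51, - 59/16 , 19/13, 32, 41,75,  83]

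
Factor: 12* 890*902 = 9633360  =  2^4  *  3^1*5^1*11^1*41^1*89^1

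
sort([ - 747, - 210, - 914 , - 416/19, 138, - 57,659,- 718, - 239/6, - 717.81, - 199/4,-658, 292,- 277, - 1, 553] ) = [-914, - 747, - 718,- 717.81 ,-658,-277, - 210  ,- 57,  -  199/4,-239/6, - 416/19,-1, 138, 292,553, 659]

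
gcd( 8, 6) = 2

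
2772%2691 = 81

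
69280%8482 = 1424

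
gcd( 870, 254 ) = 2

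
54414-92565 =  - 38151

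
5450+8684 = 14134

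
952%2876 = 952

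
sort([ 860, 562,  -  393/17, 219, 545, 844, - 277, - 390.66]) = [ - 390.66, - 277,-393/17,  219,545 , 562, 844, 860] 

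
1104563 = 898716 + 205847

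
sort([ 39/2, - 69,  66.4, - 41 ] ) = [ - 69,-41,39/2,66.4 ]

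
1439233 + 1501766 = 2940999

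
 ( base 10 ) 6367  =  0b1100011011111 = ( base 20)FI7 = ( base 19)HC2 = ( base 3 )22201211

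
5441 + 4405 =9846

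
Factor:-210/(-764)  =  2^( - 1)*3^1*5^1*7^1*191^(-1) = 105/382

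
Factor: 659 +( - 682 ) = -23 = - 23^1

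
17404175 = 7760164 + 9644011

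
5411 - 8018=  - 2607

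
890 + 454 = 1344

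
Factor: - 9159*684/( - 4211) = 6264756/4211 =2^2*3^3*19^1*43^1*71^1*4211^ ( - 1) 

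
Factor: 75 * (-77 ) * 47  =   - 271425   =  - 3^1*5^2*7^1*11^1*47^1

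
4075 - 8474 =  - 4399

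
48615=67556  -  18941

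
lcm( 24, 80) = 240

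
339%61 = 34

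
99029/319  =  99029/319  =  310.44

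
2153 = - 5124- - 7277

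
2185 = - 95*( - 23)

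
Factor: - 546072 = -2^3*3^1 * 61^1*373^1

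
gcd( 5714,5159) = 1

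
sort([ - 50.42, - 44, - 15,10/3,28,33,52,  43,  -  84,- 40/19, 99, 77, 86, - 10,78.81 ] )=[ - 84,-50.42, - 44, - 15 , - 10, - 40/19, 10/3, 28, 33, 43,52,77,78.81, 86,99]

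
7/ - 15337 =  - 1 + 2190/2191 = - 0.00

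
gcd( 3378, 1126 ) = 1126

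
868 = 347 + 521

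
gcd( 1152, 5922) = 18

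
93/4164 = 31/1388  =  0.02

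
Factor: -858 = - 2^1*3^1*11^1*13^1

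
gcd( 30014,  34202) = 698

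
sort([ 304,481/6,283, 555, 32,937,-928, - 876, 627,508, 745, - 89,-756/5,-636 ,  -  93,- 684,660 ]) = [ - 928, - 876,-684, - 636,-756/5, - 93,-89, 32, 481/6,283,304,508,555,627,660,745, 937 ]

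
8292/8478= 1382/1413 = 0.98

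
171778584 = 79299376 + 92479208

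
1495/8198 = 1495/8198 = 0.18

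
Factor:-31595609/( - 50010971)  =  47^1*457^1*1471^1 * 50010971^( - 1 )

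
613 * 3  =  1839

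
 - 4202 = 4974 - 9176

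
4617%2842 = 1775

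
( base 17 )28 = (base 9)46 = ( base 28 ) 1E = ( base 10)42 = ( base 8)52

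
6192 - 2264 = 3928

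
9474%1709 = 929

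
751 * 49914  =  37485414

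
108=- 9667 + 9775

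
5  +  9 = 14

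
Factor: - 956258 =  - 2^1 * 478129^1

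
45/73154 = 45/73154 = 0.00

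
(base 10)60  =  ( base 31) 1t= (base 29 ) 22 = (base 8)74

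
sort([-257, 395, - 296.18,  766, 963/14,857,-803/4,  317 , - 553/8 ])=[ - 296.18, - 257, - 803/4, - 553/8, 963/14,317, 395,  766,857]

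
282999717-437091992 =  - 154092275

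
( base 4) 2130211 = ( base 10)10021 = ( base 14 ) 391b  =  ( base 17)20B8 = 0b10011100100101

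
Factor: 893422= 2^1 * 103^1*4337^1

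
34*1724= 58616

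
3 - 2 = 1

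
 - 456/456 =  - 1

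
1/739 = 1/739 = 0.00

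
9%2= 1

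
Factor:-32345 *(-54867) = 3^1 * 5^1*6469^1*18289^1 = 1774673115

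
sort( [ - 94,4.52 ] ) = [ - 94, 4.52]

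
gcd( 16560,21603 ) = 3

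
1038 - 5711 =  - 4673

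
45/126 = 5/14 =0.36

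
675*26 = 17550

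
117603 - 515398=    - 397795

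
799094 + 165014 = 964108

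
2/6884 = 1/3442 = 0.00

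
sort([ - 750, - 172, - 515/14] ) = [ - 750, - 172,-515/14] 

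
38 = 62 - 24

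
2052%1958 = 94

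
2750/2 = 1375 = 1375.00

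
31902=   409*78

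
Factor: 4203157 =7^1*600451^1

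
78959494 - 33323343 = 45636151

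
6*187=1122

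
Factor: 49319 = 149^1 * 331^1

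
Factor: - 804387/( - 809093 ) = 3^1* 73^1 * 3673^1*809093^(-1 ) 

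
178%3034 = 178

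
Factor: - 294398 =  - 2^1 *13^3*67^1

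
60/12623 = 60/12623=0.00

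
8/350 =4/175 = 0.02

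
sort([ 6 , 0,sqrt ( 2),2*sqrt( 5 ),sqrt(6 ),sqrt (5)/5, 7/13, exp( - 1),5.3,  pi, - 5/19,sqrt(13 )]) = [- 5/19,0, exp( - 1 ), sqrt(5 )/5, 7/13, sqrt ( 2 ),sqrt( 6 ),pi, sqrt(13), 2 * sqrt ( 5 ),5.3,6]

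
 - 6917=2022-8939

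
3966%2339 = 1627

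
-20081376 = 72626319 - 92707695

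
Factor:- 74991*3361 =-3^1*7^1*3361^1*3571^1 = -  252044751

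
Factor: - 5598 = - 2^1 * 3^2*311^1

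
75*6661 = 499575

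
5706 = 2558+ 3148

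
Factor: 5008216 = 2^3 * 421^1*1487^1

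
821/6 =821/6 = 136.83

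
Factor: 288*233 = 2^5*3^2*233^1 = 67104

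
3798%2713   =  1085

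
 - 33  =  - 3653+3620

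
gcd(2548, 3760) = 4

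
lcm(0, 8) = 0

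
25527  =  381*67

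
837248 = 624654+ 212594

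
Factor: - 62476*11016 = -688235616   =  - 2^5*3^4*17^1 * 15619^1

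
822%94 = 70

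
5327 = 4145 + 1182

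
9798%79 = 2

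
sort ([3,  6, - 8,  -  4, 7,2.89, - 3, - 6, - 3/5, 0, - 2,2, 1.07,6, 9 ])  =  [ - 8, - 6, - 4,-3 , - 2 , - 3/5,0 , 1.07,2, 2.89,  3, 6 , 6, 7, 9] 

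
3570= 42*85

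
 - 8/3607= - 1+3599/3607 = -0.00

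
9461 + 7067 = 16528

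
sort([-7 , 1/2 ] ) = [ - 7, 1/2] 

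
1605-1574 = 31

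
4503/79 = 57 = 57.00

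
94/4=23 + 1/2= 23.50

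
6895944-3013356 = 3882588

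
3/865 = 3/865  =  0.00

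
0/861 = 0 = 0.00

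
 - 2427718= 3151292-5579010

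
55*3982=219010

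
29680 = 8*3710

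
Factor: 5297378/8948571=2^1*3^( -1 )*131^1*241^(  -  1)*12377^( - 1 )*20219^1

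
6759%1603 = 347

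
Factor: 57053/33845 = 59/35=5^( - 1 ) *7^( - 1)*59^1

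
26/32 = 13/16= 0.81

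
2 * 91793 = 183586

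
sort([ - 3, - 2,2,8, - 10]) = [ - 10, - 3,  -  2,2,8] 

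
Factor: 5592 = 2^3*3^1*233^1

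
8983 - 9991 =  - 1008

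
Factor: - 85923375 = -3^1*5^3*29^1*7901^1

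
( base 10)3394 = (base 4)311002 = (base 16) D42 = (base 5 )102034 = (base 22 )706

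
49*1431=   70119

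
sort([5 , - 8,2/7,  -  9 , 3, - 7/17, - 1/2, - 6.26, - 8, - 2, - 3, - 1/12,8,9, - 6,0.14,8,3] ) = [-9, - 8,- 8, - 6.26, -6, - 3, - 2,-1/2, - 7/17,-1/12,0.14, 2/7, 3,3, 5, 8,8,  9]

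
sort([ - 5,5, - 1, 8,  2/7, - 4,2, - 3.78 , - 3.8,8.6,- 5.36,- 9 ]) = [-9, - 5.36,-5, - 4,  -  3.8, -3.78,  -  1,  2/7,2, 5,8,  8.6 ] 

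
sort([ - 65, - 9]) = [  -  65 , - 9]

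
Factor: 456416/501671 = 2^5*17^1* 29^ ( - 1 )*839^1*17299^( - 1) 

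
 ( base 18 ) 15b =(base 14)225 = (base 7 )1145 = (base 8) 651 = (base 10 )425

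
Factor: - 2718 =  - 2^1*3^2  *  151^1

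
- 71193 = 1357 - 72550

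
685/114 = 685/114 = 6.01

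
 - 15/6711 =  -5/2237= - 0.00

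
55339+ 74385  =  129724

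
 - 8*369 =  - 2952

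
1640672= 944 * 1738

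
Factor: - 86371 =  - 86371^1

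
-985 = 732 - 1717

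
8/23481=8/23481 =0.00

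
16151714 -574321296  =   - 558169582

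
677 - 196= 481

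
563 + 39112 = 39675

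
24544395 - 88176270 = - 63631875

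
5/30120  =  1/6024 = 0.00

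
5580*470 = 2622600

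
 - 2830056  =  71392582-74222638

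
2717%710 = 587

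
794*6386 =5070484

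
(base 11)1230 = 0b11001000110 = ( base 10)1606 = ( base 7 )4453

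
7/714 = 1/102 = 0.01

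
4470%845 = 245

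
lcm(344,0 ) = 0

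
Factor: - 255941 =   -  7^1 * 36563^1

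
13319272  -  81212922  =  -67893650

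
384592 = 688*559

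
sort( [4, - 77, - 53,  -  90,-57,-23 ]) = [ - 90, - 77, - 57, - 53,-23,4]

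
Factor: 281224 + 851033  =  3^1 * 7^1*53917^1=1132257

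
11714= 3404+8310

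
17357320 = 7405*2344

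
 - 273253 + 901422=628169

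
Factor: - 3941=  - 7^1*563^1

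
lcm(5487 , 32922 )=32922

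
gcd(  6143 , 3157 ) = 1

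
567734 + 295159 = 862893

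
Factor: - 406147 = -7^1*17^1*3413^1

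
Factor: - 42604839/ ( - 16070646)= 14201613/5356882 = 2^( - 1 )*3^2* 17^1*92821^1 * 2678441^( - 1)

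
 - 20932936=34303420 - 55236356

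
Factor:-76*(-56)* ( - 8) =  - 2^8 * 7^1*19^1  =  - 34048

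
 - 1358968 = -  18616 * 73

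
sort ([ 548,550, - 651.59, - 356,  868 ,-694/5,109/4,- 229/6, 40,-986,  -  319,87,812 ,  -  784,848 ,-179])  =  [ - 986 , - 784,-651.59, - 356,- 319,-179,-694/5, - 229/6 , 109/4,40,87,548 , 550, 812,848,868] 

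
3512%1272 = 968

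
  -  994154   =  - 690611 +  - 303543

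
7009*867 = 6076803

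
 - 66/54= -2 + 7/9 = -1.22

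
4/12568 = 1/3142=0.00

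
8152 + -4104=4048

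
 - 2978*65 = - 193570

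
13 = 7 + 6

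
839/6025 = 839/6025 = 0.14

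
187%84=19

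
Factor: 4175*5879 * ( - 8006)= - 196505868950 = - 2^1*5^2*167^1 * 4003^1*5879^1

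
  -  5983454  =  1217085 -7200539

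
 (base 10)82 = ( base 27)31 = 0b1010010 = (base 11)75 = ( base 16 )52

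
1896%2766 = 1896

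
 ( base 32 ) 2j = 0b1010011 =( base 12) 6B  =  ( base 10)83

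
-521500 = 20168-541668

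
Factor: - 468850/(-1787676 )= 2^(-1 )*3^(-1)*5^2 * 11^( - 1)*29^( - 1) * 467^(  -  1)*9377^1= 234425/893838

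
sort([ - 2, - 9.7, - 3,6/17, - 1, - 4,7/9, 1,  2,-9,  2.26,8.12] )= [ - 9.7, - 9,- 4, - 3 ,-2, - 1 , 6/17,7/9 , 1,2, 2.26,  8.12]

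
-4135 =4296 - 8431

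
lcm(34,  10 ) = 170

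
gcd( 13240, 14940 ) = 20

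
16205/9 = 16205/9  =  1800.56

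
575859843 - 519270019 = 56589824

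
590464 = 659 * 896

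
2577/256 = 10+17/256= 10.07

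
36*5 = 180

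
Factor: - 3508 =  - 2^2*877^1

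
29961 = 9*3329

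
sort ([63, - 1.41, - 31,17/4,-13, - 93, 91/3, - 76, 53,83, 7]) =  [ - 93, - 76, - 31,  -  13,  -  1.41,17/4, 7,91/3,53,63,83] 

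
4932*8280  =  40836960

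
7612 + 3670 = 11282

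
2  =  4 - 2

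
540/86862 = 90/14477 = 0.01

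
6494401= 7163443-669042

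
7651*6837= 52309887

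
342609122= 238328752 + 104280370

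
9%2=1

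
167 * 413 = 68971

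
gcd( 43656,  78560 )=8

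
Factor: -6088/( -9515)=2^3*5^(- 1)  *  11^( - 1)*173^ ( - 1)*761^1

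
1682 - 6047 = -4365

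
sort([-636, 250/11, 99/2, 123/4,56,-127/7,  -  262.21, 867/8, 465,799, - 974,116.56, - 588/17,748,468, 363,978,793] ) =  [ - 974,- 636,-262.21, - 588/17,-127/7, 250/11,123/4,99/2,56 , 867/8,116.56,363,  465, 468,748, 793,799, 978 ] 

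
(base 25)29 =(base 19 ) 32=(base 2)111011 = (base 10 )59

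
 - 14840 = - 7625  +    -  7215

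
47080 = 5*9416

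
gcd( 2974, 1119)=1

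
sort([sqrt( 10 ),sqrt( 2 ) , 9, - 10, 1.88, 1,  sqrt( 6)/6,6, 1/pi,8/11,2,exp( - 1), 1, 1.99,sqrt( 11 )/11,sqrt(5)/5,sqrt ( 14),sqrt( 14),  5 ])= [ - 10,sqrt( 11 ) /11,  1/pi,exp(-1) , sqrt( 6)/6,sqrt( 5) /5, 8/11,1,1,sqrt( 2) , 1.88,1.99,2 , sqrt ( 10),sqrt(14 ) , sqrt(14),5,  6, 9 ]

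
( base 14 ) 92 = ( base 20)68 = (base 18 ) 72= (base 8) 200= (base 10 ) 128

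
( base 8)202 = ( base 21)64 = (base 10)130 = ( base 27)4m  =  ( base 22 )5k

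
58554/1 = 58554 =58554.00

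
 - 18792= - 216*87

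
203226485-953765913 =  - 750539428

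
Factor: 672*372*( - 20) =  - 4999680 = - 2^9*3^2*5^1*7^1*31^1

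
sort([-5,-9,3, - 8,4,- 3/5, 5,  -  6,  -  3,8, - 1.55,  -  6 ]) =[ - 9, - 8,-6 ,- 6, - 5,-3, - 1.55, - 3/5, 3, 4,5, 8] 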